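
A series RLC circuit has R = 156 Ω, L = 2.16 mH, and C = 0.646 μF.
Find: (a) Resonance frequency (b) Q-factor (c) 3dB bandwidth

Step 1 — Resonance condition Im(Z)=0 gives ω₀ = 1/√(LC).
Step 2 — ω₀ = 1/√(0.00216·6.46e-07) = 2.677e+04 rad/s.
Step 3 — f₀ = ω₀/(2π) = 4261 Hz.
Step 4 — Series Q: Q = ω₀L/R = 2.677e+04·0.00216/156 = 0.3707.
Step 5 — 3dB bandwidth: Δω = ω₀/Q = 7.222e+04 rad/s; BW = Δω/(2π) = 1.149e+04 Hz.

(a) f₀ = 4261 Hz  (b) Q = 0.3707  (c) BW = 1.149e+04 Hz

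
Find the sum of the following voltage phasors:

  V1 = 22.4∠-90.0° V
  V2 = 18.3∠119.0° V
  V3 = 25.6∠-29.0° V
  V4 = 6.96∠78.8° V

Step 1 — Convert each phasor to rectangular form:
  V1 = 22.4·(cos(-90.0°) + j·sin(-90.0°)) = 0 - j22.4 V
  V2 = 18.3·(cos(119.0°) + j·sin(119.0°)) = -8.872 + j16.01 V
  V3 = 25.6·(cos(-29.0°) + j·sin(-29.0°)) = 22.39 - j12.41 V
  V4 = 6.96·(cos(78.8°) + j·sin(78.8°)) = 1.352 + j6.827 V
Step 2 — Sum components: V_total = 14.87 - j11.98 V.
Step 3 — Convert to polar: |V_total| = 19.09 V, ∠V_total = -38.9°.

V_total = 19.09∠-38.9° V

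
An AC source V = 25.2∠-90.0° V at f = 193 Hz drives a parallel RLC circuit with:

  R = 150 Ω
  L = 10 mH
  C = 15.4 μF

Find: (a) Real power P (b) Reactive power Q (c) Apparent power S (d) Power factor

Step 1 — Angular frequency: ω = 2π·f = 2π·193 = 1213 rad/s.
Step 2 — Component impedances:
  R: Z = R = 150 Ω
  L: Z = jωL = j·1213·0.01 = 0 + j12.13 Ω
  C: Z = 1/(jωC) = -j/(ω·C) = 0 - j53.55 Ω
Step 3 — Parallel combination: 1/Z_total = 1/R + 1/L + 1/C; Z_total = 1.621 + j15.51 Ω = 15.59∠84.0° Ω.
Step 4 — Source phasor: V = 25.2∠-90.0° V = 0 - j25.2 V.
Step 5 — Current: I = V / Z = -1.607 - j0.168 A = 1.616∠-174.0° A.
Step 6 — Complex power: S = V·I* = 4.234 + j40.51 VA.
Step 7 — Real power: P = Re(S) = 4.234 W.
Step 8 — Reactive power: Q = Im(S) = 40.51 VAR.
Step 9 — Apparent power: |S| = 40.73 VA.
Step 10 — Power factor: PF = P/|S| = 0.1039 (lagging).

(a) P = 4.234 W  (b) Q = 40.51 VAR  (c) S = 40.73 VA  (d) PF = 0.1039 (lagging)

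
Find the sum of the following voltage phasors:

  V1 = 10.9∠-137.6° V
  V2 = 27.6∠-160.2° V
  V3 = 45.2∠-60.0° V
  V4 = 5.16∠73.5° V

Step 1 — Convert each phasor to rectangular form:
  V1 = 10.9·(cos(-137.6°) + j·sin(-137.6°)) = -8.049 - j7.35 V
  V2 = 27.6·(cos(-160.2°) + j·sin(-160.2°)) = -25.97 - j9.349 V
  V3 = 45.2·(cos(-60.0°) + j·sin(-60.0°)) = 22.6 - j39.14 V
  V4 = 5.16·(cos(73.5°) + j·sin(73.5°)) = 1.466 + j4.948 V
Step 2 — Sum components: V_total = -9.952 - j50.9 V.
Step 3 — Convert to polar: |V_total| = 51.86 V, ∠V_total = -101.1°.

V_total = 51.86∠-101.1° V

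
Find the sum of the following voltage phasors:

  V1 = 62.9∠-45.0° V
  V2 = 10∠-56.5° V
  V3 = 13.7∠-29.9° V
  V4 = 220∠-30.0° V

Step 1 — Convert each phasor to rectangular form:
  V1 = 62.9·(cos(-45.0°) + j·sin(-45.0°)) = 44.48 - j44.48 V
  V2 = 10·(cos(-56.5°) + j·sin(-56.5°)) = 5.519 - j8.339 V
  V3 = 13.7·(cos(-29.9°) + j·sin(-29.9°)) = 11.88 - j6.829 V
  V4 = 220·(cos(-30.0°) + j·sin(-30.0°)) = 190.5 - j110 V
Step 2 — Sum components: V_total = 252.4 - j169.6 V.
Step 3 — Convert to polar: |V_total| = 304.1 V, ∠V_total = -33.9°.

V_total = 304.1∠-33.9° V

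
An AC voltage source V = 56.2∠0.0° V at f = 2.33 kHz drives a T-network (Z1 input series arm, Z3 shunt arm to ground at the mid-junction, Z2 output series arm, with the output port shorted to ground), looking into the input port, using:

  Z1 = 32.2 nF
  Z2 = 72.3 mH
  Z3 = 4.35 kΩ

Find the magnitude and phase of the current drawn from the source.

Step 1 — Angular frequency: ω = 2π·f = 2π·2330 = 1.464e+04 rad/s.
Step 2 — Component impedances:
  Z1: Z = 1/(jωC) = -j/(ω·C) = 0 - j2121 Ω
  Z2: Z = jωL = j·1.464e+04·0.0723 = 0 + j1058 Ω
  Z3: Z = R = 4350 Ω
Step 3 — With the output port shorted to ground, the output series arm Z2 runs from the junction to ground; the shunt arm Z3 also runs from the junction to ground. They appear in parallel: Z3 || Z2 = 243.2 + j999.3 Ω.
Step 4 — Series with input arm Z1: Z_in = Z1 + (Z3 || Z2) = 243.2 - j1122 Ω = 1148∠-77.8° Ω.
Step 5 — Source phasor: V = 56.2∠0.0° V = 56.2 V.
Step 6 — Ohm's law: I = V / Z_total = (56.2) / (243.2 - j1122) = 0.01037 + j0.04784 A.
Step 7 — Convert to polar: |I| = 0.04895 A, ∠I = 77.8°.

I = 0.04895∠77.8° A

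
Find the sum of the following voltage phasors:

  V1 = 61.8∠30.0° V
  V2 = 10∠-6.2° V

Step 1 — Convert each phasor to rectangular form:
  V1 = 61.8·(cos(30.0°) + j·sin(30.0°)) = 53.52 + j30.9 V
  V2 = 10·(cos(-6.2°) + j·sin(-6.2°)) = 9.942 - j1.08 V
Step 2 — Sum components: V_total = 63.46 + j29.82 V.
Step 3 — Convert to polar: |V_total| = 70.12 V, ∠V_total = 25.2°.

V_total = 70.12∠25.2° V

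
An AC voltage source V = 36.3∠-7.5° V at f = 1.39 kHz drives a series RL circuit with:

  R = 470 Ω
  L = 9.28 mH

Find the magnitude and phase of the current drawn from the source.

Step 1 — Angular frequency: ω = 2π·f = 2π·1390 = 8734 rad/s.
Step 2 — Component impedances:
  R: Z = R = 470 Ω
  L: Z = jωL = j·8734·0.00928 = 0 + j81.05 Ω
Step 3 — Series combination: Z_total = R + L = 470 + j81.05 Ω = 476.9∠9.8° Ω.
Step 4 — Source phasor: V = 36.3∠-7.5° V = 35.99 - j4.738 V.
Step 5 — Ohm's law: I = V / Z_total = (35.99 - j4.738) / (470 + j81.05) = 0.07267 - j0.02261 A.
Step 6 — Convert to polar: |I| = 0.07611 A, ∠I = -17.3°.

I = 0.07611∠-17.3° A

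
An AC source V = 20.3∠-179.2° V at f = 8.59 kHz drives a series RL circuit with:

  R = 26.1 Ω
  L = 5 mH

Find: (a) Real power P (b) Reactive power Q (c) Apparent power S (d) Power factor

Step 1 — Angular frequency: ω = 2π·f = 2π·8590 = 5.397e+04 rad/s.
Step 2 — Component impedances:
  R: Z = R = 26.1 Ω
  L: Z = jωL = j·5.397e+04·0.005 = 0 + j269.9 Ω
Step 3 — Series combination: Z_total = R + L = 26.1 + j269.9 Ω = 271.1∠84.5° Ω.
Step 4 — Source phasor: V = 20.3∠-179.2° V = -20.3 - j0.2834 V.
Step 5 — Current: I = V / Z = -0.008248 + j0.07442 A = 0.07487∠96.3° A.
Step 6 — Complex power: S = V·I* = 0.1463 + j1.513 VA.
Step 7 — Real power: P = Re(S) = 0.1463 W.
Step 8 — Reactive power: Q = Im(S) = 1.513 VAR.
Step 9 — Apparent power: |S| = 1.52 VA.
Step 10 — Power factor: PF = P/|S| = 0.09627 (lagging).

(a) P = 0.1463 W  (b) Q = 1.513 VAR  (c) S = 1.52 VA  (d) PF = 0.09627 (lagging)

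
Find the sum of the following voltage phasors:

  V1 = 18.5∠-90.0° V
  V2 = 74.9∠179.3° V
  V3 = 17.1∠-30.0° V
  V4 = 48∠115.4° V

Step 1 — Convert each phasor to rectangular form:
  V1 = 18.5·(cos(-90.0°) + j·sin(-90.0°)) = 0 - j18.5 V
  V2 = 74.9·(cos(179.3°) + j·sin(179.3°)) = -74.89 + j0.9151 V
  V3 = 17.1·(cos(-30.0°) + j·sin(-30.0°)) = 14.81 - j8.55 V
  V4 = 48·(cos(115.4°) + j·sin(115.4°)) = -20.59 + j43.36 V
Step 2 — Sum components: V_total = -80.67 + j17.23 V.
Step 3 — Convert to polar: |V_total| = 82.49 V, ∠V_total = 167.9°.

V_total = 82.49∠167.9° V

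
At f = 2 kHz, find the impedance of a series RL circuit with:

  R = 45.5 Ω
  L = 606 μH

Step 1 — Angular frequency: ω = 2π·f = 2π·2000 = 1.257e+04 rad/s.
Step 2 — Component impedances:
  R: Z = R = 45.5 Ω
  L: Z = jωL = j·1.257e+04·0.000606 = 0 + j7.615 Ω
Step 3 — Series combination: Z_total = R + L = 45.5 + j7.615 Ω = 46.13∠9.5° Ω.

Z = 45.5 + j7.615 Ω = 46.13∠9.5° Ω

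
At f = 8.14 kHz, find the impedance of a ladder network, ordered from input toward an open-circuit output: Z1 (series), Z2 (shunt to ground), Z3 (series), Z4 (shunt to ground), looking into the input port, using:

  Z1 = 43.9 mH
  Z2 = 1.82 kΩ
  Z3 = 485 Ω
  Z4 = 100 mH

Step 1 — Angular frequency: ω = 2π·f = 2π·8140 = 5.115e+04 rad/s.
Step 2 — Component impedances:
  Z1: Z = jωL = j·5.115e+04·0.0439 = 0 + j2245 Ω
  Z2: Z = R = 1820 Ω
  Z3: Z = R = 485 Ω
  Z4: Z = jωL = j·5.115e+04·0.1 = 0 + j5115 Ω
Step 3 — Ladder network (open output): work backward from the far end, alternating series and parallel combinations. Z_in = 1577 + j2784 Ω = 3199∠60.5° Ω.

Z = 1577 + j2784 Ω = 3199∠60.5° Ω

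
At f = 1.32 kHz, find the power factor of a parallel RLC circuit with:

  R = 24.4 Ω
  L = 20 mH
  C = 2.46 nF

Step 1 — Angular frequency: ω = 2π·f = 2π·1320 = 8294 rad/s.
Step 2 — Component impedances:
  R: Z = R = 24.4 Ω
  L: Z = jωL = j·8294·0.02 = 0 + j165.9 Ω
  C: Z = 1/(jωC) = -j/(ω·C) = 0 - j4.901e+04 Ω
Step 3 — Parallel combination: 1/Z_total = 1/R + 1/L + 1/C; Z_total = 23.89 + j3.502 Ω = 24.14∠8.3° Ω.
Step 4 — Power factor: PF = cos(φ) = Re(Z)/|Z| = 23.887/24.142 = 0.9894.
Step 5 — Type: Im(Z) = 3.502 ⇒ lagging (phase φ = 8.3°).

PF = 0.9894 (lagging, φ = 8.3°)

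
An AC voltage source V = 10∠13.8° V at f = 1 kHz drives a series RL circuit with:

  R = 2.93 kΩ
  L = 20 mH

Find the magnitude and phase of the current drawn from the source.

Step 1 — Angular frequency: ω = 2π·f = 2π·1000 = 6283 rad/s.
Step 2 — Component impedances:
  R: Z = R = 2930 Ω
  L: Z = jωL = j·6283·0.02 = 0 + j125.7 Ω
Step 3 — Series combination: Z_total = R + L = 2930 + j125.7 Ω = 2933∠2.5° Ω.
Step 4 — Source phasor: V = 10∠13.8° V = 9.711 + j2.385 V.
Step 5 — Ohm's law: I = V / Z_total = (9.711 + j2.385) / (2930 + j125.7) = 0.003343 + j0.0006707 A.
Step 6 — Convert to polar: |I| = 0.00341 A, ∠I = 11.3°.

I = 0.00341∠11.3° A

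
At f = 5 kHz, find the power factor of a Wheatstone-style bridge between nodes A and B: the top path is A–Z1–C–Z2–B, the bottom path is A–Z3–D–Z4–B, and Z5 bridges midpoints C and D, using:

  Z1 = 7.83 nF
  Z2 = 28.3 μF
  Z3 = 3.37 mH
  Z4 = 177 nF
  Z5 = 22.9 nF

Step 1 — Angular frequency: ω = 2π·f = 2π·5000 = 3.142e+04 rad/s.
Step 2 — Component impedances:
  Z1: Z = 1/(jωC) = -j/(ω·C) = 0 - j4065 Ω
  Z2: Z = 1/(jωC) = -j/(ω·C) = 0 - j1.125 Ω
  Z3: Z = jωL = j·3.142e+04·0.00337 = 0 + j105.9 Ω
  Z4: Z = 1/(jωC) = -j/(ω·C) = 0 - j179.8 Ω
  Z5: Z = 1/(jωC) = -j/(ω·C) = 0 - j1390 Ω
Step 3 — Bridge requires nodal analysis (the Z5 bridge couples midpoints C and D, so the two paths cannot be reduced to a simple series/parallel combination). Setting node B to ground and injecting 1 A at node A, the 3-node admittance system at A, C, D solves to V_A = Z_AB = 0 - j52.69 Ω = 52.69∠-90.0° Ω.
Step 4 — Power factor: PF = cos(φ) = Re(Z)/|Z| = 0/52.69 = 0.
Step 5 — Type: Im(Z) = -52.69 ⇒ leading (phase φ = -90.0°).

PF = 0 (leading, φ = -90.0°)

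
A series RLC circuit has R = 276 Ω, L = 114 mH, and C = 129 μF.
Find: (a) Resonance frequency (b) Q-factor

Step 1 — Resonance condition Im(Z)=0 gives ω₀ = 1/√(LC).
Step 2 — ω₀ = 1/√(0.114·0.000129) = 260.8 rad/s.
Step 3 — f₀ = ω₀/(2π) = 41.5 Hz.
Step 4 — Series Q: Q = ω₀L/R = 260.8·0.114/276 = 0.1077.

(a) f₀ = 41.5 Hz  (b) Q = 0.1077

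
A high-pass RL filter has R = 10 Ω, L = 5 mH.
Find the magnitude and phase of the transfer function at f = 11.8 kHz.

Step 1 — Angular frequency: ω = 2π·1.18e+04 = 7.414e+04 rad/s.
Step 2 — Transfer function: H(jω) = jωL/(R + jωL).
Step 3 — Numerator jωL = j·370.7; denominator R + jωL = 10 + j370.7.
Step 4 — H = 0.9993 + j0.02696.
Step 5 — Magnitude: |H| = 0.9996 (-0.0 dB); phase: φ = 1.5°.

|H| = 0.9996 (-0.0 dB), φ = 1.5°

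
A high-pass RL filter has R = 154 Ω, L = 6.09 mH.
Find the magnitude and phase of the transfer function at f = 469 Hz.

Step 1 — Angular frequency: ω = 2π·469 = 2947 rad/s.
Step 2 — Transfer function: H(jω) = jωL/(R + jωL).
Step 3 — Numerator jωL = j·17.95; denominator R + jωL = 154 + j17.95.
Step 4 — H = 0.0134 + j0.115.
Step 5 — Magnitude: |H| = 0.1157 (-18.7 dB); phase: φ = 83.4°.

|H| = 0.1157 (-18.7 dB), φ = 83.4°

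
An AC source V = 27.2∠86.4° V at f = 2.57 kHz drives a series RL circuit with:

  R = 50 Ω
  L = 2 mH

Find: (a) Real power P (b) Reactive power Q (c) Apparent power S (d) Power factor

Step 1 — Angular frequency: ω = 2π·f = 2π·2570 = 1.615e+04 rad/s.
Step 2 — Component impedances:
  R: Z = R = 50 Ω
  L: Z = jωL = j·1.615e+04·0.002 = 0 + j32.3 Ω
Step 3 — Series combination: Z_total = R + L = 50 + j32.3 Ω = 59.52∠32.9° Ω.
Step 4 — Source phasor: V = 27.2∠86.4° V = 1.708 + j27.15 V.
Step 5 — Current: I = V / Z = 0.2715 + j0.3675 A = 0.457∠53.5° A.
Step 6 — Complex power: S = V·I* = 10.44 + j6.744 VA.
Step 7 — Real power: P = Re(S) = 10.44 W.
Step 8 — Reactive power: Q = Im(S) = 6.744 VAR.
Step 9 — Apparent power: |S| = 12.43 VA.
Step 10 — Power factor: PF = P/|S| = 0.84 (lagging).

(a) P = 10.44 W  (b) Q = 6.744 VAR  (c) S = 12.43 VA  (d) PF = 0.84 (lagging)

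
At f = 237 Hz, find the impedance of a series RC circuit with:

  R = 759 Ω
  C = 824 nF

Step 1 — Angular frequency: ω = 2π·f = 2π·237 = 1489 rad/s.
Step 2 — Component impedances:
  R: Z = R = 759 Ω
  C: Z = 1/(jωC) = -j/(ω·C) = 0 - j815 Ω
Step 3 — Series combination: Z_total = R + C = 759 - j815 Ω = 1114∠-47.0° Ω.

Z = 759 - j815 Ω = 1114∠-47.0° Ω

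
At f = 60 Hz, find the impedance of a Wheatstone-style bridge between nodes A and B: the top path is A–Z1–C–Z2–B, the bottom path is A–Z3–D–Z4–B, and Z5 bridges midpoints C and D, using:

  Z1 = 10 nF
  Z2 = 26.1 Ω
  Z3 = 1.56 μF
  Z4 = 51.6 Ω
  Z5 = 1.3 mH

Step 1 — Angular frequency: ω = 2π·f = 2π·60 = 377 rad/s.
Step 2 — Component impedances:
  Z1: Z = 1/(jωC) = -j/(ω·C) = 0 - j2.653e+05 Ω
  Z2: Z = R = 26.1 Ω
  Z3: Z = 1/(jωC) = -j/(ω·C) = 0 - j1700 Ω
  Z4: Z = R = 51.6 Ω
  Z5: Z = jωL = j·377·0.0013 = 0 + j0.4901 Ω
Step 3 — Bridge requires nodal analysis (the Z5 bridge couples midpoints C and D, so the two paths cannot be reduced to a simple series/parallel combination). Setting node B to ground and injecting 1 A at node A, the 3-node admittance system at A, C, D solves to V_A = Z_AB = 17.33 - j1689 Ω = 1689∠-89.4° Ω.

Z = 17.33 - j1689 Ω = 1689∠-89.4° Ω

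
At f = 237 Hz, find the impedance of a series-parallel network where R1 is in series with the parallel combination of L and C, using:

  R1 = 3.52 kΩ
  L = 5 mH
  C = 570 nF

Step 1 — Angular frequency: ω = 2π·f = 2π·237 = 1489 rad/s.
Step 2 — Component impedances:
  R1: Z = R = 3520 Ω
  L: Z = jωL = j·1489·0.005 = 0 + j7.446 Ω
  C: Z = 1/(jωC) = -j/(ω·C) = 0 - j1178 Ω
Step 3 — Parallel branch: L || C = 1/(1/L + 1/C) = 0 + j7.493 Ω.
Step 4 — Series with R1: Z_total = R1 + (L || C) = 3520 + j7.493 Ω = 3520∠0.1° Ω.

Z = 3520 + j7.493 Ω = 3520∠0.1° Ω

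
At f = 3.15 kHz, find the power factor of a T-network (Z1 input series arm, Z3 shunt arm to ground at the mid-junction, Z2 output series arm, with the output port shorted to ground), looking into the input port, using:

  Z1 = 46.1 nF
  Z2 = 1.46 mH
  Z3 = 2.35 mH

Step 1 — Angular frequency: ω = 2π·f = 2π·3150 = 1.979e+04 rad/s.
Step 2 — Component impedances:
  Z1: Z = 1/(jωC) = -j/(ω·C) = 0 - j1096 Ω
  Z2: Z = jωL = j·1.979e+04·0.00146 = 0 + j28.9 Ω
  Z3: Z = jωL = j·1.979e+04·0.00235 = 0 + j46.51 Ω
Step 3 — With the output port shorted to ground, the output series arm Z2 runs from the junction to ground; the shunt arm Z3 also runs from the junction to ground. They appear in parallel: Z3 || Z2 = 0 + j17.82 Ω.
Step 4 — Series with input arm Z1: Z_in = Z1 + (Z3 || Z2) = 0 - j1078 Ω = 1078∠-90.0° Ω.
Step 5 — Power factor: PF = cos(φ) = Re(Z)/|Z| = 0/1078 = 0.
Step 6 — Type: Im(Z) = -1078 ⇒ leading (phase φ = -90.0°).

PF = 0 (leading, φ = -90.0°)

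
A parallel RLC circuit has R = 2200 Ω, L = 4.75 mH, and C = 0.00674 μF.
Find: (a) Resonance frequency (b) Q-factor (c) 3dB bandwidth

Step 1 — Resonance: ω₀ = 1/√(LC) = 1/√(0.00475·6.74e-09) = 1.767e+05 rad/s.
Step 2 — f₀ = ω₀/(2π) = 2.813e+04 Hz.
Step 3 — Parallel Q: Q = R/(ω₀L) = 2200/(1.767e+05·0.00475) = 2.621.
Step 4 — Bandwidth: Δω = ω₀/Q = 6.744e+04 rad/s; BW = Δω/(2π) = 1.073e+04 Hz.

(a) f₀ = 2.813e+04 Hz  (b) Q = 2.621  (c) BW = 1.073e+04 Hz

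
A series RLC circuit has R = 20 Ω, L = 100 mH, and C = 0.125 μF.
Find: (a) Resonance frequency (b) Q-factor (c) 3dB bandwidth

Step 1 — Resonance: ω₀ = 1/√(LC) = 1/√(0.1·1.25e-07) = 8944 rad/s.
Step 2 — f₀ = ω₀/(2π) = 1424 Hz.
Step 3 — Series Q: Q = ω₀L/R = 8944·0.1/20 = 44.72.
Step 4 — Bandwidth: Δω = ω₀/Q = 200 rad/s; BW = Δω/(2π) = 31.83 Hz.

(a) f₀ = 1424 Hz  (b) Q = 44.72  (c) BW = 31.83 Hz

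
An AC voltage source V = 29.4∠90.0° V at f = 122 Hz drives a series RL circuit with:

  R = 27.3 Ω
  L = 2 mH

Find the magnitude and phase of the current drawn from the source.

Step 1 — Angular frequency: ω = 2π·f = 2π·122 = 766.5 rad/s.
Step 2 — Component impedances:
  R: Z = R = 27.3 Ω
  L: Z = jωL = j·766.5·0.002 = 0 + j1.533 Ω
Step 3 — Series combination: Z_total = R + L = 27.3 + j1.533 Ω = 27.34∠3.2° Ω.
Step 4 — Source phasor: V = 29.4∠90.0° V = 0 + j29.4 V.
Step 5 — Ohm's law: I = V / Z_total = (0 + j29.4) / (27.3 + j1.533) = 0.06029 + j1.074 A.
Step 6 — Convert to polar: |I| = 1.075 A, ∠I = 86.8°.

I = 1.075∠86.8° A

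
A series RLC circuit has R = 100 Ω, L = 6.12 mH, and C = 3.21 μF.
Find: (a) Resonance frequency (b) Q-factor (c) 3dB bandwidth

Step 1 — Resonance: ω₀ = 1/√(LC) = 1/√(0.00612·3.21e-06) = 7135 rad/s.
Step 2 — f₀ = ω₀/(2π) = 1136 Hz.
Step 3 — Series Q: Q = ω₀L/R = 7135·0.00612/100 = 0.4366.
Step 4 — Bandwidth: Δω = ω₀/Q = 1.634e+04 rad/s; BW = Δω/(2π) = 2601 Hz.

(a) f₀ = 1136 Hz  (b) Q = 0.4366  (c) BW = 2601 Hz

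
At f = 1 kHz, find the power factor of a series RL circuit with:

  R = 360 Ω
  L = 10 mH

Step 1 — Angular frequency: ω = 2π·f = 2π·1000 = 6283 rad/s.
Step 2 — Component impedances:
  R: Z = R = 360 Ω
  L: Z = jωL = j·6283·0.01 = 0 + j62.83 Ω
Step 3 — Series combination: Z_total = R + L = 360 + j62.83 Ω = 365.4∠9.9° Ω.
Step 4 — Power factor: PF = cos(φ) = Re(Z)/|Z| = 360/365.44 = 0.9851.
Step 5 — Type: Im(Z) = 62.83 ⇒ lagging (phase φ = 9.9°).

PF = 0.9851 (lagging, φ = 9.9°)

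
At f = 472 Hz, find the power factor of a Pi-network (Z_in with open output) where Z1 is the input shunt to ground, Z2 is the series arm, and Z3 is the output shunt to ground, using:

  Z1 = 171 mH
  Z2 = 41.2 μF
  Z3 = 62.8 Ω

Step 1 — Angular frequency: ω = 2π·f = 2π·472 = 2966 rad/s.
Step 2 — Component impedances:
  Z1: Z = jωL = j·2966·0.171 = 0 + j507.1 Ω
  Z2: Z = 1/(jωC) = -j/(ω·C) = 0 - j8.184 Ω
  Z3: Z = R = 62.8 Ω
Step 3 — With open output, the series arm Z2 and the output shunt Z3 appear in series to ground: Z2 + Z3 = 62.8 - j8.184 Ω.
Step 4 — Parallel with input shunt Z1: Z_in = Z1 || (Z2 + Z3) = 63.87 - j0.2801 Ω = 63.87∠-0.3° Ω.
Step 5 — Power factor: PF = cos(φ) = Re(Z)/|Z| = 63.87/63.87 = 1.
Step 6 — Type: Im(Z) = -0.2801 ⇒ leading (phase φ = -0.3°).

PF = 1 (leading, φ = -0.3°)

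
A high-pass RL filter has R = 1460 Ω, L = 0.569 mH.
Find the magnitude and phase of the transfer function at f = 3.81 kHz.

Step 1 — Angular frequency: ω = 2π·3810 = 2.394e+04 rad/s.
Step 2 — Transfer function: H(jω) = jωL/(R + jωL).
Step 3 — Numerator jωL = j·13.62; denominator R + jωL = 1460 + j13.62.
Step 4 — H = 8.703e-05 + j0.009329.
Step 5 — Magnitude: |H| = 0.009329 (-40.6 dB); phase: φ = 89.5°.

|H| = 0.009329 (-40.6 dB), φ = 89.5°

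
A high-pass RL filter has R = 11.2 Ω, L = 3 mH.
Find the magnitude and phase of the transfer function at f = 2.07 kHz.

Step 1 — Angular frequency: ω = 2π·2070 = 1.301e+04 rad/s.
Step 2 — Transfer function: H(jω) = jωL/(R + jωL).
Step 3 — Numerator jωL = j·39.02; denominator R + jωL = 11.2 + j39.02.
Step 4 — H = 0.9239 + j0.2652.
Step 5 — Magnitude: |H| = 0.9612 (-0.3 dB); phase: φ = 16.0°.

|H| = 0.9612 (-0.3 dB), φ = 16.0°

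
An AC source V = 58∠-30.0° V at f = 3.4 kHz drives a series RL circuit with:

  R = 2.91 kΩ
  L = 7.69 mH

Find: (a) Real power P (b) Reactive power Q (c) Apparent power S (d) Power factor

Step 1 — Angular frequency: ω = 2π·f = 2π·3400 = 2.136e+04 rad/s.
Step 2 — Component impedances:
  R: Z = R = 2910 Ω
  L: Z = jωL = j·2.136e+04·0.00769 = 0 + j164.3 Ω
Step 3 — Series combination: Z_total = R + L = 2910 + j164.3 Ω = 2915∠3.2° Ω.
Step 4 — Source phasor: V = 58∠-30.0° V = 50.23 - j29 V.
Step 5 — Current: I = V / Z = 0.01665 - j0.01091 A = 0.0199∠-33.2° A.
Step 6 — Complex power: S = V·I* = 1.152 + j0.06505 VA.
Step 7 — Real power: P = Re(S) = 1.152 W.
Step 8 — Reactive power: Q = Im(S) = 0.06505 VAR.
Step 9 — Apparent power: |S| = 1.154 VA.
Step 10 — Power factor: PF = P/|S| = 0.9984 (lagging).

(a) P = 1.152 W  (b) Q = 0.06505 VAR  (c) S = 1.154 VA  (d) PF = 0.9984 (lagging)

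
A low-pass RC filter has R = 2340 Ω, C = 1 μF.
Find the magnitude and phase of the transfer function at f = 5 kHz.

Step 1 — Angular frequency: ω = 2π·5000 = 3.142e+04 rad/s.
Step 2 — Transfer function: H(jω) = 1/(1 + jωRC).
Step 3 — Denominator: 1 + jωRC = 1 + j·3.142e+04·2340·1e-06 = 1 + j73.51.
Step 4 — H = 0.000185 - j0.0136.
Step 5 — Magnitude: |H| = 0.0136 (-37.3 dB); phase: φ = -89.2°.

|H| = 0.0136 (-37.3 dB), φ = -89.2°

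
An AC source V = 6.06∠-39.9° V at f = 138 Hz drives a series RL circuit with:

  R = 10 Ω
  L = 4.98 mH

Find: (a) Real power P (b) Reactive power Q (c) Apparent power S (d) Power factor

Step 1 — Angular frequency: ω = 2π·f = 2π·138 = 867.1 rad/s.
Step 2 — Component impedances:
  R: Z = R = 10 Ω
  L: Z = jωL = j·867.1·0.00498 = 0 + j4.318 Ω
Step 3 — Series combination: Z_total = R + L = 10 + j4.318 Ω = 10.89∠23.4° Ω.
Step 4 — Source phasor: V = 6.06∠-39.9° V = 4.649 - j3.887 V.
Step 5 — Current: I = V / Z = 0.2504 - j0.4968 A = 0.5563∠-63.3° A.
Step 6 — Complex power: S = V·I* = 3.095 + j1.337 VA.
Step 7 — Real power: P = Re(S) = 3.095 W.
Step 8 — Reactive power: Q = Im(S) = 1.337 VAR.
Step 9 — Apparent power: |S| = 3.371 VA.
Step 10 — Power factor: PF = P/|S| = 0.9181 (lagging).

(a) P = 3.095 W  (b) Q = 1.337 VAR  (c) S = 3.371 VA  (d) PF = 0.9181 (lagging)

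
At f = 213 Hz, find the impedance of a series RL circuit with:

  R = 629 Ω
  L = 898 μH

Step 1 — Angular frequency: ω = 2π·f = 2π·213 = 1338 rad/s.
Step 2 — Component impedances:
  R: Z = R = 629 Ω
  L: Z = jωL = j·1338·0.000898 = 0 + j1.202 Ω
Step 3 — Series combination: Z_total = R + L = 629 + j1.202 Ω = 629∠0.1° Ω.

Z = 629 + j1.202 Ω = 629∠0.1° Ω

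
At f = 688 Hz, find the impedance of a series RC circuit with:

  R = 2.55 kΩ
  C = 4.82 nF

Step 1 — Angular frequency: ω = 2π·f = 2π·688 = 4323 rad/s.
Step 2 — Component impedances:
  R: Z = R = 2550 Ω
  C: Z = 1/(jωC) = -j/(ω·C) = 0 - j4.799e+04 Ω
Step 3 — Series combination: Z_total = R + C = 2550 - j4.799e+04 Ω = 4.806e+04∠-87.0° Ω.

Z = 2550 - j4.799e+04 Ω = 4.806e+04∠-87.0° Ω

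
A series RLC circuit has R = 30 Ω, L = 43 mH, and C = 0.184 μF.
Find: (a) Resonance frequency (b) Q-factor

Step 1 — Resonance condition Im(Z)=0 gives ω₀ = 1/√(LC).
Step 2 — ω₀ = 1/√(0.043·1.84e-07) = 1.124e+04 rad/s.
Step 3 — f₀ = ω₀/(2π) = 1789 Hz.
Step 4 — Series Q: Q = ω₀L/R = 1.124e+04·0.043/30 = 16.11.

(a) f₀ = 1789 Hz  (b) Q = 16.11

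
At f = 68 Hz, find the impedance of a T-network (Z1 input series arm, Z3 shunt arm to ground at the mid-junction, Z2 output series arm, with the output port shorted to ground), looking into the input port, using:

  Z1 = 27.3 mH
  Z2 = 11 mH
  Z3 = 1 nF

Step 1 — Angular frequency: ω = 2π·f = 2π·68 = 427.3 rad/s.
Step 2 — Component impedances:
  Z1: Z = jωL = j·427.3·0.0273 = 0 + j11.66 Ω
  Z2: Z = jωL = j·427.3·0.011 = 0 + j4.7 Ω
  Z3: Z = 1/(jωC) = -j/(ω·C) = 0 - j2.341e+06 Ω
Step 3 — With the output port shorted to ground, the output series arm Z2 runs from the junction to ground; the shunt arm Z3 also runs from the junction to ground. They appear in parallel: Z3 || Z2 = 0 + j4.7 Ω.
Step 4 — Series with input arm Z1: Z_in = Z1 + (Z3 || Z2) = 0 + j16.36 Ω = 16.36∠90.0° Ω.

Z = 0 + j16.36 Ω = 16.36∠90.0° Ω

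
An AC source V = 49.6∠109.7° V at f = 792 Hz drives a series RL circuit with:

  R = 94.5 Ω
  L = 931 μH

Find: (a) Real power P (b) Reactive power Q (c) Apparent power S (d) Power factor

Step 1 — Angular frequency: ω = 2π·f = 2π·792 = 4976 rad/s.
Step 2 — Component impedances:
  R: Z = R = 94.5 Ω
  L: Z = jωL = j·4976·0.000931 = 0 + j4.633 Ω
Step 3 — Series combination: Z_total = R + L = 94.5 + j4.633 Ω = 94.61∠2.8° Ω.
Step 4 — Source phasor: V = 49.6∠109.7° V = -16.72 + j46.7 V.
Step 5 — Current: I = V / Z = -0.1523 + j0.5016 A = 0.5242∠106.9° A.
Step 6 — Complex power: S = V·I* = 25.97 + j1.273 VA.
Step 7 — Real power: P = Re(S) = 25.97 W.
Step 8 — Reactive power: Q = Im(S) = 1.273 VAR.
Step 9 — Apparent power: |S| = 26 VA.
Step 10 — Power factor: PF = P/|S| = 0.9988 (lagging).

(a) P = 25.97 W  (b) Q = 1.273 VAR  (c) S = 26 VA  (d) PF = 0.9988 (lagging)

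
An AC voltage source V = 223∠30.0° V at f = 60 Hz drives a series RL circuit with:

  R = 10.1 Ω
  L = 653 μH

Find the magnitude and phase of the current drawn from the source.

Step 1 — Angular frequency: ω = 2π·f = 2π·60 = 377 rad/s.
Step 2 — Component impedances:
  R: Z = R = 10.1 Ω
  L: Z = jωL = j·377·0.000653 = 0 + j0.2462 Ω
Step 3 — Series combination: Z_total = R + L = 10.1 + j0.2462 Ω = 10.1∠1.4° Ω.
Step 4 — Source phasor: V = 223∠30.0° V = 193.1 + j111.5 V.
Step 5 — Ohm's law: I = V / Z_total = (193.1 + j111.5) / (10.1 + j0.2462) = 19.38 + j10.57 A.
Step 6 — Convert to polar: |I| = 22.07 A, ∠I = 28.6°.

I = 22.07∠28.6° A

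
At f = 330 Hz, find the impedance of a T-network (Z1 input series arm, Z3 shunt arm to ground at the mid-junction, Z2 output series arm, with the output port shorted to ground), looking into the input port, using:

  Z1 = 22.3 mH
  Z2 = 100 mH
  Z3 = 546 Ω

Step 1 — Angular frequency: ω = 2π·f = 2π·330 = 2073 rad/s.
Step 2 — Component impedances:
  Z1: Z = jωL = j·2073·0.0223 = 0 + j46.24 Ω
  Z2: Z = jωL = j·2073·0.1 = 0 + j207.3 Ω
  Z3: Z = R = 546 Ω
Step 3 — With the output port shorted to ground, the output series arm Z2 runs from the junction to ground; the shunt arm Z3 also runs from the junction to ground. They appear in parallel: Z3 || Z2 = 68.82 + j181.2 Ω.
Step 4 — Series with input arm Z1: Z_in = Z1 + (Z3 || Z2) = 68.82 + j227.5 Ω = 237.6∠73.2° Ω.

Z = 68.82 + j227.5 Ω = 237.6∠73.2° Ω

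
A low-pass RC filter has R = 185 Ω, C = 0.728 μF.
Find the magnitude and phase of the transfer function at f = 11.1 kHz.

Step 1 — Angular frequency: ω = 2π·1.11e+04 = 6.974e+04 rad/s.
Step 2 — Transfer function: H(jω) = 1/(1 + jωRC).
Step 3 — Denominator: 1 + jωRC = 1 + j·6.974e+04·185·7.28e-07 = 1 + j9.393.
Step 4 — H = 0.01121 - j0.1053.
Step 5 — Magnitude: |H| = 0.1059 (-19.5 dB); phase: φ = -83.9°.

|H| = 0.1059 (-19.5 dB), φ = -83.9°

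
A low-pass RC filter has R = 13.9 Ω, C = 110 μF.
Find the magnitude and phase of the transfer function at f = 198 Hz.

Step 1 — Angular frequency: ω = 2π·198 = 1244 rad/s.
Step 2 — Transfer function: H(jω) = 1/(1 + jωRC).
Step 3 — Denominator: 1 + jωRC = 1 + j·1244·13.9·0.00011 = 1 + j1.902.
Step 4 — H = 0.2165 - j0.4119.
Step 5 — Magnitude: |H| = 0.4653 (-6.6 dB); phase: φ = -62.3°.

|H| = 0.4653 (-6.6 dB), φ = -62.3°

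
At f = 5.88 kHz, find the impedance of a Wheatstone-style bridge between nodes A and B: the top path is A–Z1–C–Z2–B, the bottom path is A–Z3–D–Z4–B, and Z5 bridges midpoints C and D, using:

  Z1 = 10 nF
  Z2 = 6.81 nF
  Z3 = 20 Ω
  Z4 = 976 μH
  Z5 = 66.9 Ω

Step 1 — Angular frequency: ω = 2π·f = 2π·5880 = 3.695e+04 rad/s.
Step 2 — Component impedances:
  Z1: Z = 1/(jωC) = -j/(ω·C) = 0 - j2707 Ω
  Z2: Z = 1/(jωC) = -j/(ω·C) = 0 - j3975 Ω
  Z3: Z = R = 20 Ω
  Z4: Z = jωL = j·3.695e+04·0.000976 = 0 + j36.06 Ω
  Z5: Z = R = 66.9 Ω
Step 3 — Bridge requires nodal analysis (the Z5 bridge couples midpoints C and D, so the two paths cannot be reduced to a simple series/parallel combination). Setting node B to ground and injecting 1 A at node A, the 3-node admittance system at A, C, D solves to V_A = Z_AB = 20 + j36.25 Ω = 41.4∠61.1° Ω.

Z = 20 + j36.25 Ω = 41.4∠61.1° Ω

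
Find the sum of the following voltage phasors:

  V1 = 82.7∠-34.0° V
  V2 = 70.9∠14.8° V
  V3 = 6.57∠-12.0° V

Step 1 — Convert each phasor to rectangular form:
  V1 = 82.7·(cos(-34.0°) + j·sin(-34.0°)) = 68.56 - j46.25 V
  V2 = 70.9·(cos(14.8°) + j·sin(14.8°)) = 68.55 + j18.11 V
  V3 = 6.57·(cos(-12.0°) + j·sin(-12.0°)) = 6.426 - j1.366 V
Step 2 — Sum components: V_total = 143.5 - j29.5 V.
Step 3 — Convert to polar: |V_total| = 146.5 V, ∠V_total = -11.6°.

V_total = 146.5∠-11.6° V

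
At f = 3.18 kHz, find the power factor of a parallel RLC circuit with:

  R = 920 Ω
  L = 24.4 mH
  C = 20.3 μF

Step 1 — Angular frequency: ω = 2π·f = 2π·3180 = 1.998e+04 rad/s.
Step 2 — Component impedances:
  R: Z = R = 920 Ω
  L: Z = jωL = j·1.998e+04·0.0244 = 0 + j487.5 Ω
  C: Z = 1/(jωC) = -j/(ω·C) = 0 - j2.465 Ω
Step 3 — Parallel combination: 1/Z_total = 1/R + 1/L + 1/C; Z_total = 0.006674 - j2.478 Ω = 2.478∠-89.8° Ω.
Step 4 — Power factor: PF = cos(φ) = Re(Z)/|Z| = 0.006674/2.478 = 0.002693.
Step 5 — Type: Im(Z) = -2.478 ⇒ leading (phase φ = -89.8°).

PF = 0.002693 (leading, φ = -89.8°)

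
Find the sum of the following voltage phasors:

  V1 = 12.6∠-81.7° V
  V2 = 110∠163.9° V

Step 1 — Convert each phasor to rectangular form:
  V1 = 12.6·(cos(-81.7°) + j·sin(-81.7°)) = 1.819 - j12.47 V
  V2 = 110·(cos(163.9°) + j·sin(163.9°)) = -105.7 + j30.5 V
Step 2 — Sum components: V_total = -103.9 + j18.04 V.
Step 3 — Convert to polar: |V_total| = 105.4 V, ∠V_total = 170.1°.

V_total = 105.4∠170.1° V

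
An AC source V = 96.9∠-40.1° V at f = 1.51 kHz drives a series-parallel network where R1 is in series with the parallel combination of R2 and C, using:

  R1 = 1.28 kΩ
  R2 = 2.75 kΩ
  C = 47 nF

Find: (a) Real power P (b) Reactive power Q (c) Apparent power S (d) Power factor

Step 1 — Angular frequency: ω = 2π·f = 2π·1510 = 9488 rad/s.
Step 2 — Component impedances:
  R1: Z = R = 1280 Ω
  R2: Z = R = 2750 Ω
  C: Z = 1/(jωC) = -j/(ω·C) = 0 - j2243 Ω
Step 3 — Parallel branch: R2 || C = 1/(1/R2 + 1/C) = 1098 - j1347 Ω.
Step 4 — Series with R1: Z_total = R1 + (R2 || C) = 2378 - j1347 Ω = 2733∠-29.5° Ω.
Step 5 — Source phasor: V = 96.9∠-40.1° V = 74.12 - j62.42 V.
Step 6 — Current: I = V / Z = 0.03485 - j0.006507 A = 0.03545∠-10.6° A.
Step 7 — Complex power: S = V·I* = 2.989 - j1.693 VA.
Step 8 — Real power: P = Re(S) = 2.989 W.
Step 9 — Reactive power: Q = Im(S) = -1.693 VAR.
Step 10 — Apparent power: |S| = 3.435 VA.
Step 11 — Power factor: PF = P/|S| = 0.8702 (leading).

(a) P = 2.989 W  (b) Q = -1.693 VAR  (c) S = 3.435 VA  (d) PF = 0.8702 (leading)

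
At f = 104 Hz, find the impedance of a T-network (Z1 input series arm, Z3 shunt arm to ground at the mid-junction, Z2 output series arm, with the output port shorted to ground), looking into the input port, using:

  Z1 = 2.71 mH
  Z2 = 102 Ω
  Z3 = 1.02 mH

Step 1 — Angular frequency: ω = 2π·f = 2π·104 = 653.5 rad/s.
Step 2 — Component impedances:
  Z1: Z = jωL = j·653.5·0.00271 = 0 + j1.771 Ω
  Z2: Z = R = 102 Ω
  Z3: Z = jωL = j·653.5·0.00102 = 0 + j0.6665 Ω
Step 3 — With the output port shorted to ground, the output series arm Z2 runs from the junction to ground; the shunt arm Z3 also runs from the junction to ground. They appear in parallel: Z3 || Z2 = 0.004355 + j0.6665 Ω.
Step 4 — Series with input arm Z1: Z_in = Z1 + (Z3 || Z2) = 0.004355 + j2.437 Ω = 2.437∠89.9° Ω.

Z = 0.004355 + j2.437 Ω = 2.437∠89.9° Ω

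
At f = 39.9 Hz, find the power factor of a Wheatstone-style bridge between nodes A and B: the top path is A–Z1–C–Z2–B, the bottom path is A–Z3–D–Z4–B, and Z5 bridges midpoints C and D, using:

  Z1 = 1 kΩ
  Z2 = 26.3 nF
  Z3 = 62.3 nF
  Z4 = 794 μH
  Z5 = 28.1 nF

Step 1 — Angular frequency: ω = 2π·f = 2π·39.9 = 250.7 rad/s.
Step 2 — Component impedances:
  Z1: Z = R = 1000 Ω
  Z2: Z = 1/(jωC) = -j/(ω·C) = 0 - j1.517e+05 Ω
  Z3: Z = 1/(jωC) = -j/(ω·C) = 0 - j6.403e+04 Ω
  Z4: Z = jωL = j·250.7·0.000794 = 0 + j0.1991 Ω
  Z5: Z = 1/(jωC) = -j/(ω·C) = 0 - j1.42e+05 Ω
Step 3 — Bridge requires nodal analysis (the Z5 bridge couples midpoints C and D, so the two paths cannot be reduced to a simple series/parallel combination). Setting node B to ground and injecting 1 A at node A, the 3-node admittance system at A, C, D solves to V_A = Z_AB = 217.3 - j3.418e+04 Ω = 3.418e+04∠-89.6° Ω.
Step 4 — Power factor: PF = cos(φ) = Re(Z)/|Z| = 217.29/34182 = 0.006357.
Step 5 — Type: Im(Z) = -3.418e+04 ⇒ leading (phase φ = -89.6°).

PF = 0.006357 (leading, φ = -89.6°)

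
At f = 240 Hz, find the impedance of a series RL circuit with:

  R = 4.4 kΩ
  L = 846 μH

Step 1 — Angular frequency: ω = 2π·f = 2π·240 = 1508 rad/s.
Step 2 — Component impedances:
  R: Z = R = 4400 Ω
  L: Z = jωL = j·1508·0.000846 = 0 + j1.276 Ω
Step 3 — Series combination: Z_total = R + L = 4400 + j1.276 Ω = 4400∠0.0° Ω.

Z = 4400 + j1.276 Ω = 4400∠0.0° Ω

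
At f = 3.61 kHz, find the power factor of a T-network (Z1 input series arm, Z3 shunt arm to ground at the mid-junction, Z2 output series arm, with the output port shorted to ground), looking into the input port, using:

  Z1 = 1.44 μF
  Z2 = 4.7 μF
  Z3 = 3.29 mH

Step 1 — Angular frequency: ω = 2π·f = 2π·3610 = 2.268e+04 rad/s.
Step 2 — Component impedances:
  Z1: Z = 1/(jωC) = -j/(ω·C) = 0 - j30.62 Ω
  Z2: Z = 1/(jωC) = -j/(ω·C) = 0 - j9.38 Ω
  Z3: Z = jωL = j·2.268e+04·0.00329 = 0 + j74.62 Ω
Step 3 — With the output port shorted to ground, the output series arm Z2 runs from the junction to ground; the shunt arm Z3 also runs from the junction to ground. They appear in parallel: Z3 || Z2 = 0 - j10.73 Ω.
Step 4 — Series with input arm Z1: Z_in = Z1 + (Z3 || Z2) = 0 - j41.35 Ω = 41.35∠-90.0° Ω.
Step 5 — Power factor: PF = cos(φ) = Re(Z)/|Z| = 0/41.35 = 0.
Step 6 — Type: Im(Z) = -41.35 ⇒ leading (phase φ = -90.0°).

PF = 0 (leading, φ = -90.0°)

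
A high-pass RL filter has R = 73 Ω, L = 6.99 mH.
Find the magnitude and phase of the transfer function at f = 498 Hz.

Step 1 — Angular frequency: ω = 2π·498 = 3129 rad/s.
Step 2 — Transfer function: H(jω) = jωL/(R + jωL).
Step 3 — Numerator jωL = j·21.87; denominator R + jωL = 73 + j21.87.
Step 4 — H = 0.08237 + j0.2749.
Step 5 — Magnitude: |H| = 0.287 (-10.8 dB); phase: φ = 73.3°.

|H| = 0.287 (-10.8 dB), φ = 73.3°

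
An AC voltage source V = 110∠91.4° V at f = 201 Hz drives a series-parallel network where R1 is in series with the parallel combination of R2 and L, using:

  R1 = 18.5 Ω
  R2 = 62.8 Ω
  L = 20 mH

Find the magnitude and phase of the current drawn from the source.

Step 1 — Angular frequency: ω = 2π·f = 2π·201 = 1263 rad/s.
Step 2 — Component impedances:
  R1: Z = R = 18.5 Ω
  R2: Z = R = 62.8 Ω
  L: Z = jωL = j·1263·0.02 = 0 + j25.26 Ω
Step 3 — Parallel branch: R2 || L = 1/(1/R2 + 1/L) = 8.744 + j21.74 Ω.
Step 4 — Series with R1: Z_total = R1 + (R2 || L) = 27.24 + j21.74 Ω = 34.86∠38.6° Ω.
Step 5 — Source phasor: V = 110∠91.4° V = -2.688 + j110 V.
Step 6 — Ohm's law: I = V / Z_total = (-2.688 + j110) / (27.24 + j21.74) = 1.908 + j2.514 A.
Step 7 — Convert to polar: |I| = 3.156 A, ∠I = 52.8°.

I = 3.156∠52.8° A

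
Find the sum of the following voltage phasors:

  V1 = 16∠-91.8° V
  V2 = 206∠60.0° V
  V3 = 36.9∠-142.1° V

Step 1 — Convert each phasor to rectangular form:
  V1 = 16·(cos(-91.8°) + j·sin(-91.8°)) = -0.5026 - j15.99 V
  V2 = 206·(cos(60.0°) + j·sin(60.0°)) = 103 + j178.4 V
  V3 = 36.9·(cos(-142.1°) + j·sin(-142.1°)) = -29.12 - j22.67 V
Step 2 — Sum components: V_total = 73.38 + j139.7 V.
Step 3 — Convert to polar: |V_total| = 157.8 V, ∠V_total = 62.3°.

V_total = 157.8∠62.3° V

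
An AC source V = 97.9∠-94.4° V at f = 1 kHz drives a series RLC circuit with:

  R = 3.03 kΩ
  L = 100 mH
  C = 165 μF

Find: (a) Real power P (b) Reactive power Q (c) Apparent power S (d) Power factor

Step 1 — Angular frequency: ω = 2π·f = 2π·1000 = 6283 rad/s.
Step 2 — Component impedances:
  R: Z = R = 3030 Ω
  L: Z = jωL = j·6283·0.1 = 0 + j628.3 Ω
  C: Z = 1/(jωC) = -j/(ω·C) = 0 - j0.9646 Ω
Step 3 — Series combination: Z_total = R + L + C = 3030 + j627.4 Ω = 3094∠11.7° Ω.
Step 4 — Source phasor: V = 97.9∠-94.4° V = -7.511 - j97.61 V.
Step 5 — Current: I = V / Z = -0.008773 - j0.0304 A = 0.03164∠-106.1° A.
Step 6 — Complex power: S = V·I* = 3.033 + j0.628 VA.
Step 7 — Real power: P = Re(S) = 3.033 W.
Step 8 — Reactive power: Q = Im(S) = 0.628 VAR.
Step 9 — Apparent power: |S| = 3.097 VA.
Step 10 — Power factor: PF = P/|S| = 0.9792 (lagging).

(a) P = 3.033 W  (b) Q = 0.628 VAR  (c) S = 3.097 VA  (d) PF = 0.9792 (lagging)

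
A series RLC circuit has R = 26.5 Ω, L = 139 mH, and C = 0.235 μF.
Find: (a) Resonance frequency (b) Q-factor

Step 1 — Resonance condition Im(Z)=0 gives ω₀ = 1/√(LC).
Step 2 — ω₀ = 1/√(0.139·2.35e-07) = 5533 rad/s.
Step 3 — f₀ = ω₀/(2π) = 880.6 Hz.
Step 4 — Series Q: Q = ω₀L/R = 5533·0.139/26.5 = 29.02.

(a) f₀ = 880.6 Hz  (b) Q = 29.02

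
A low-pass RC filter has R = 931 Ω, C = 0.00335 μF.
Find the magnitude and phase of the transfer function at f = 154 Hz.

Step 1 — Angular frequency: ω = 2π·154 = 967.6 rad/s.
Step 2 — Transfer function: H(jω) = 1/(1 + jωRC).
Step 3 — Denominator: 1 + jωRC = 1 + j·967.6·931·3.35e-09 = 1 + j0.003018.
Step 4 — H = 1 - j0.003018.
Step 5 — Magnitude: |H| = 1 (-0.0 dB); phase: φ = -0.2°.

|H| = 1 (-0.0 dB), φ = -0.2°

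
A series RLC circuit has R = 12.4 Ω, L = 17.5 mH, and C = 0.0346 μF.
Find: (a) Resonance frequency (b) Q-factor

Step 1 — Resonance condition Im(Z)=0 gives ω₀ = 1/√(LC).
Step 2 — ω₀ = 1/√(0.0175·3.46e-08) = 4.064e+04 rad/s.
Step 3 — f₀ = ω₀/(2π) = 6468 Hz.
Step 4 — Series Q: Q = ω₀L/R = 4.064e+04·0.0175/12.4 = 57.35.

(a) f₀ = 6468 Hz  (b) Q = 57.35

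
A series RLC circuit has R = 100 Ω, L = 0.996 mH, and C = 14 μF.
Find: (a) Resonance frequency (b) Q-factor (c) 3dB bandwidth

Step 1 — Resonance: ω₀ = 1/√(LC) = 1/√(0.000996·1.4e-05) = 8468 rad/s.
Step 2 — f₀ = ω₀/(2π) = 1348 Hz.
Step 3 — Series Q: Q = ω₀L/R = 8468·0.000996/100 = 0.08435.
Step 4 — Bandwidth: Δω = ω₀/Q = 1.004e+05 rad/s; BW = Δω/(2π) = 1.598e+04 Hz.

(a) f₀ = 1348 Hz  (b) Q = 0.08435  (c) BW = 1.598e+04 Hz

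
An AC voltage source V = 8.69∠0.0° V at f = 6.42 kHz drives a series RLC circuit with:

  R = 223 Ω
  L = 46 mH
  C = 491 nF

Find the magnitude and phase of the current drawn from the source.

Step 1 — Angular frequency: ω = 2π·f = 2π·6420 = 4.034e+04 rad/s.
Step 2 — Component impedances:
  R: Z = R = 223 Ω
  L: Z = jωL = j·4.034e+04·0.046 = 0 + j1856 Ω
  C: Z = 1/(jωC) = -j/(ω·C) = 0 - j50.49 Ω
Step 3 — Series combination: Z_total = R + L + C = 223 + j1805 Ω = 1819∠83.0° Ω.
Step 4 — Source phasor: V = 8.69∠0.0° V = 8.69 V.
Step 5 — Ohm's law: I = V / Z_total = (8.69) / (223 + j1805) = 0.0005858 - j0.004742 A.
Step 6 — Convert to polar: |I| = 0.004778 A, ∠I = -83.0°.

I = 0.004778∠-83.0° A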